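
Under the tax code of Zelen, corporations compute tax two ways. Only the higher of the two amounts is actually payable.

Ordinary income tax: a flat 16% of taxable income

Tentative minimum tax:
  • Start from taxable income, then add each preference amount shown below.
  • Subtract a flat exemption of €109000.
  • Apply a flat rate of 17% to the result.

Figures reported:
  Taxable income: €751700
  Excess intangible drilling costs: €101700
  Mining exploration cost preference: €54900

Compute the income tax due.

Ordinary income tax:
  €751700 × 16% = €120272

Tentative minimum tax:
  Adjusted income: €751700 + €101700 + €54900 = €908300
  Less exemption €109000 → base €799300
  €799300 × 17% = €135881

€135881 > €120272, so the tentative minimum tax is the binding amount.

€135881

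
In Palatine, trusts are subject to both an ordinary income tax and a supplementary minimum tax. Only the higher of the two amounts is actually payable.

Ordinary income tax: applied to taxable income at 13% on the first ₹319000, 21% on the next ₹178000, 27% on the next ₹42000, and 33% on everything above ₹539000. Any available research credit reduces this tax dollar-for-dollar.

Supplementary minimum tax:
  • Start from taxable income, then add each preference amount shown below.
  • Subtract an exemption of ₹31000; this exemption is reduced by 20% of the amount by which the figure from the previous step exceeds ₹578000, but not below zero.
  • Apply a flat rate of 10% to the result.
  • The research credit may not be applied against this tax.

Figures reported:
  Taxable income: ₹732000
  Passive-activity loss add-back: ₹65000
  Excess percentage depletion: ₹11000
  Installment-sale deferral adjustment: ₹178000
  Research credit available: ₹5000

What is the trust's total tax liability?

₹148880

Supplementary minimum tax:
  Adjusted income: ₹732000 + ₹65000 + ₹11000 + ₹178000 = ₹986000
  Exemption: 20% × (₹986000 − ₹578000) = ₹81600 ≥ ₹31000, so the exemption is fully phased out
  Base: ₹986000 − ₹0 = ₹986000
  ₹986000 × 10% = ₹98600

Ordinary income tax:
  ₹319000 × 13% = ₹41470
  ₹178000 × 21% = ₹37380
  ₹42000 × 27% = ₹11340
  ₹193000 × 33% = ₹63690
  → ₹153880
  Less research credit ₹5000 → ₹148880

₹148880 > ₹98600, so the ordinary income tax governs.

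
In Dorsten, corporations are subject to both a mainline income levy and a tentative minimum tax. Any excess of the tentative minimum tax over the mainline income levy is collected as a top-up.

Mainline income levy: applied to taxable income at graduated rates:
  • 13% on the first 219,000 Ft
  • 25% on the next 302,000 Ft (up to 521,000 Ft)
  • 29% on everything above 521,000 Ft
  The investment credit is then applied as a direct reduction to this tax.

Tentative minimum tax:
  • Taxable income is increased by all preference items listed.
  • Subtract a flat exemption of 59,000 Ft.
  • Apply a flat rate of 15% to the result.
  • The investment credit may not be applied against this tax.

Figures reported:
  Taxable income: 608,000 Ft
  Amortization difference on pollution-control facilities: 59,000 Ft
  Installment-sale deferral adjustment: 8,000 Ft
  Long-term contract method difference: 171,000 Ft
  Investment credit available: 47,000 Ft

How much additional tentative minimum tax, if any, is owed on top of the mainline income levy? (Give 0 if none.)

Tentative minimum tax:
  Adjusted income: 608,000 Ft + 59,000 Ft + 8,000 Ft + 171,000 Ft = 846,000 Ft
  Less exemption 59,000 Ft → base 787,000 Ft
  787,000 Ft × 15% = 118,050 Ft

Mainline income levy:
  219,000 Ft × 13% = 28,470 Ft
  302,000 Ft × 25% = 75,500 Ft
  87,000 Ft × 29% = 25,230 Ft
  → 129,200 Ft
  Less investment credit 47,000 Ft → 82,200 Ft

Excess of tentative minimum tax over mainline income levy: 118,050 Ft − 82,200 Ft = 35,850 Ft.

35,850 Ft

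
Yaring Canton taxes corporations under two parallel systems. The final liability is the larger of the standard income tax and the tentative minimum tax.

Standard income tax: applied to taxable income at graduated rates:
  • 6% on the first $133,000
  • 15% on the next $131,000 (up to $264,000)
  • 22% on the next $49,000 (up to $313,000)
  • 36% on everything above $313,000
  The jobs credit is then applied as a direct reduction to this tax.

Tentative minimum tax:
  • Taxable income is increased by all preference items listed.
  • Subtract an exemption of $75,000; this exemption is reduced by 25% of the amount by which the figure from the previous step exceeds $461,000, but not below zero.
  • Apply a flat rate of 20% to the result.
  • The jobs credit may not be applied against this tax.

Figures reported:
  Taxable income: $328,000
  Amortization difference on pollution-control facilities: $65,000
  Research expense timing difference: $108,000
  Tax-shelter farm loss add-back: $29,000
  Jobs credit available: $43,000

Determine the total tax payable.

Tentative minimum tax:
  Adjusted income: $328,000 + $65,000 + $108,000 + $29,000 = $530,000
  Exemption: $75,000 − 25% × ($530,000 − $461,000) = $75,000 − $17,250 = $57,750
  Base: $530,000 − $57,750 = $472,250
  $472,250 × 20% = $94,450

Standard income tax:
  $133,000 × 6% = $7,980
  $131,000 × 15% = $19,650
  $49,000 × 22% = $10,780
  $15,000 × 36% = $5,400
  → $43,810
  Less jobs credit $43,000 → $810

$94,450 > $810, so the tentative minimum tax is the binding amount.

$94,450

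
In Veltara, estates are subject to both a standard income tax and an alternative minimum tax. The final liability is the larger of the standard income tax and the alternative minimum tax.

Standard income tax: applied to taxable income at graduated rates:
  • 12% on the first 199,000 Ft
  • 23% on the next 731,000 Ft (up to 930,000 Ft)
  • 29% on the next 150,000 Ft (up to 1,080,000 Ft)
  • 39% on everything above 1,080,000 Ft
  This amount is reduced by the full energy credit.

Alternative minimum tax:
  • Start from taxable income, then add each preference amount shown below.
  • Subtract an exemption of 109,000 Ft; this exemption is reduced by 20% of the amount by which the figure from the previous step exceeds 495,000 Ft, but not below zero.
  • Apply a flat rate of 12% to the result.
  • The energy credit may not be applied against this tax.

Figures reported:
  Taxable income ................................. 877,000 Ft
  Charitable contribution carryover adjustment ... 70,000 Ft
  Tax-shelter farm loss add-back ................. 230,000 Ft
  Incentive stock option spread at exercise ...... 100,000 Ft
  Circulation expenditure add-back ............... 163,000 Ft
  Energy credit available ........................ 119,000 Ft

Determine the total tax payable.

Standard income tax:
  199,000 Ft × 12% = 23,880 Ft
  678,000 Ft × 23% = 155,940 Ft
  → 179,820 Ft
  Less energy credit 119,000 Ft → 60,820 Ft

Alternative minimum tax:
  Adjusted income: 877,000 Ft + 70,000 Ft + 230,000 Ft + 100,000 Ft + 163,000 Ft = 1,440,000 Ft
  Exemption: 20% × (1,440,000 Ft − 495,000 Ft) = 189,000 Ft ≥ 109,000 Ft, so the exemption is fully phased out
  Base: 1,440,000 Ft − 0 Ft = 1,440,000 Ft
  1,440,000 Ft × 12% = 172,800 Ft

172,800 Ft > 60,820 Ft, so the alternative minimum tax is the binding amount.

172,800 Ft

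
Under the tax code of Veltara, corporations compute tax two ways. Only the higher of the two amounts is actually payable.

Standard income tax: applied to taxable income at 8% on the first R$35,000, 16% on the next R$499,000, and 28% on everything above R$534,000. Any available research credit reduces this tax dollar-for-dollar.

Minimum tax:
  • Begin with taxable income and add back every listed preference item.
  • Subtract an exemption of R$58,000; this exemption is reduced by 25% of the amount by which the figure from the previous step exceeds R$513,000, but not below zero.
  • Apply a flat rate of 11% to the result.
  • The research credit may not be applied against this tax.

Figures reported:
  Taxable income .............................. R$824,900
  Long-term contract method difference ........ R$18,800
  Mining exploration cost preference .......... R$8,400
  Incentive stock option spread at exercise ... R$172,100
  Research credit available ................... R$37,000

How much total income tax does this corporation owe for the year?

Minimum tax:
  Adjusted income: R$824,900 + R$18,800 + R$8,400 + R$172,100 = R$1,024,200
  Exemption: 25% × (R$1,024,200 − R$513,000) = R$127,800 ≥ R$58,000, so the exemption is fully phased out
  Base: R$1,024,200 − R$0 = R$1,024,200
  R$1,024,200 × 11% = R$112,662

Standard income tax:
  R$35,000 × 8% = R$2,800
  R$499,000 × 16% = R$79,840
  R$290,900 × 28% = R$81,452
  → R$164,092
  Less research credit R$37,000 → R$127,092

R$127,092 > R$112,662, so the standard income tax governs.

R$127,092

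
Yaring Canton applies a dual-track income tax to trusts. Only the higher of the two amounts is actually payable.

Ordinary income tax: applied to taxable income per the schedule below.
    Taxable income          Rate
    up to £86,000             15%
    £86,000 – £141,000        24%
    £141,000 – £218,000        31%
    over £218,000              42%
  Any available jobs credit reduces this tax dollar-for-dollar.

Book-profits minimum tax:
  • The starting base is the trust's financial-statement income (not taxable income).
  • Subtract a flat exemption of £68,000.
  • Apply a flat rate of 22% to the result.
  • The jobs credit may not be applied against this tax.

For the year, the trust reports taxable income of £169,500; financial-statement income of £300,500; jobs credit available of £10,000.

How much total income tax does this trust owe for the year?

Book-profits minimum tax:
  Base (financial-statement income): £300,500
  Less exemption £68,000 → base £232,500
  £232,500 × 22% = £51,150

Ordinary income tax:
  £86,000 × 15% = £12,900
  £55,000 × 24% = £13,200
  £28,500 × 31% = £8,835
  → £34,935
  Less jobs credit £10,000 → £24,935

£51,150 > £24,935, so the book-profits minimum tax is the binding amount.

£51,150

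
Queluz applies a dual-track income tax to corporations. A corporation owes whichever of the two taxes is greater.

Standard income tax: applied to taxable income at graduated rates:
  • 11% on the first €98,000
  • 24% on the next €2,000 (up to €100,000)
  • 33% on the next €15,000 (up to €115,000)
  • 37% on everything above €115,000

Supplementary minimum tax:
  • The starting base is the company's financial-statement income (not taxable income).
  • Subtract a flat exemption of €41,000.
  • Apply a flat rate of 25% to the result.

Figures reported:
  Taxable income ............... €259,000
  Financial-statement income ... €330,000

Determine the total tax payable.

€72,250

Supplementary minimum tax:
  Base (financial-statement income): €330,000
  Less exemption €41,000 → base €289,000
  €289,000 × 25% = €72,250

Standard income tax:
  €98,000 × 11% = €10,780
  €2,000 × 24% = €480
  €15,000 × 33% = €4,950
  €144,000 × 37% = €53,280
  → €69,490

€72,250 > €69,490, so the supplementary minimum tax is the binding amount.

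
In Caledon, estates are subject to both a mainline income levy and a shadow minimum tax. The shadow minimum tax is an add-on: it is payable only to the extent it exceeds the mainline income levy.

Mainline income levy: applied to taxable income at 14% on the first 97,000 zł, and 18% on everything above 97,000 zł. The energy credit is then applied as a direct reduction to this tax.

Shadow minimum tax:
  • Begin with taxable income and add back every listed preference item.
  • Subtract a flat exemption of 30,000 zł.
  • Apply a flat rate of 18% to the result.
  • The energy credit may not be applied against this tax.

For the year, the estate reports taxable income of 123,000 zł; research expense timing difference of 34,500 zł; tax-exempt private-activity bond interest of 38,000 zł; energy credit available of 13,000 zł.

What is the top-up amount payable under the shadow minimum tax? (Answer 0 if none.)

Shadow minimum tax:
  Adjusted income: 123,000 zł + 34,500 zł + 38,000 zł = 195,500 zł
  Less exemption 30,000 zł → base 165,500 zł
  165,500 zł × 18% = 29,790 zł

Mainline income levy:
  97,000 zł × 14% = 13,580 zł
  26,000 zł × 18% = 4,680 zł
  → 18,260 zł
  Less energy credit 13,000 zł → 5,260 zł

Excess of shadow minimum tax over mainline income levy: 29,790 zł − 5,260 zł = 24,530 zł.

24,530 zł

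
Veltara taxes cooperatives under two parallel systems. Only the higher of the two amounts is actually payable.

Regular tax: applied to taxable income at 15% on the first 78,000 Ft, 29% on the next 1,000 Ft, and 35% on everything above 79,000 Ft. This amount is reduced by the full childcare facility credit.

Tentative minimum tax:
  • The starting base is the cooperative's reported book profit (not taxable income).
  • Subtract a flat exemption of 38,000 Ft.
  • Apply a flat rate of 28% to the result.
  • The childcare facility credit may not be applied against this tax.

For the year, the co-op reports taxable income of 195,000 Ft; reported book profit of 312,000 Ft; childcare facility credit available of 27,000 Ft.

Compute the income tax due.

76,720 Ft

Regular tax:
  78,000 Ft × 15% = 11,700 Ft
  1,000 Ft × 29% = 290 Ft
  116,000 Ft × 35% = 40,600 Ft
  → 52,590 Ft
  Less childcare facility credit 27,000 Ft → 25,590 Ft

Tentative minimum tax:
  Base (reported book profit): 312,000 Ft
  Less exemption 38,000 Ft → base 274,000 Ft
  274,000 Ft × 28% = 76,720 Ft

76,720 Ft > 25,590 Ft, so the tentative minimum tax is the binding amount.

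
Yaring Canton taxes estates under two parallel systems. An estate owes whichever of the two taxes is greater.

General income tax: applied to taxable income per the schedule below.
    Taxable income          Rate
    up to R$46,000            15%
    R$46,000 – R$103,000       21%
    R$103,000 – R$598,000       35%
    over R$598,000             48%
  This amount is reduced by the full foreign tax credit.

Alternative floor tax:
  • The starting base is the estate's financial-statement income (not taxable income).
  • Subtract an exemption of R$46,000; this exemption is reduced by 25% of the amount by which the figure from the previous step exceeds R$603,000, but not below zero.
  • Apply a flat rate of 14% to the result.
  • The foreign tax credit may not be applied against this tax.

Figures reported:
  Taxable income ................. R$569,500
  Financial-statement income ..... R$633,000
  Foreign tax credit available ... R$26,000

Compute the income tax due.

R$156,145

General income tax:
  R$46,000 × 15% = R$6,900
  R$57,000 × 21% = R$11,970
  R$466,500 × 35% = R$163,275
  → R$182,145
  Less foreign tax credit R$26,000 → R$156,145

Alternative floor tax:
  Base (financial-statement income): R$633,000
  Exemption: R$46,000 − 25% × (R$633,000 − R$603,000) = R$46,000 − R$7,500 = R$38,500
  Base: R$633,000 − R$38,500 = R$594,500
  R$594,500 × 14% = R$83,230

R$156,145 > R$83,230, so the general income tax governs.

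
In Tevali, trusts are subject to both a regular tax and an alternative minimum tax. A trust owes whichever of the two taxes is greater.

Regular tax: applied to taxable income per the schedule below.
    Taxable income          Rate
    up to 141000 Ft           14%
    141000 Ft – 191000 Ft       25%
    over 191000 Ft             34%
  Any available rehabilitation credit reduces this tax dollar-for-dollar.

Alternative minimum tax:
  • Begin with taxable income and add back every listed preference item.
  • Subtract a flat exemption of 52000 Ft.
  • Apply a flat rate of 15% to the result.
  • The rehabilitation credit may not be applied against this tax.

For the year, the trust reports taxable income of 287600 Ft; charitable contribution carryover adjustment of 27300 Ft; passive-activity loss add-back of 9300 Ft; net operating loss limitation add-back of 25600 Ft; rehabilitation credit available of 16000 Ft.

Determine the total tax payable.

Alternative minimum tax:
  Adjusted income: 287600 Ft + 27300 Ft + 9300 Ft + 25600 Ft = 349800 Ft
  Less exemption 52000 Ft → base 297800 Ft
  297800 Ft × 15% = 44670 Ft

Regular tax:
  141000 Ft × 14% = 19740 Ft
  50000 Ft × 25% = 12500 Ft
  96600 Ft × 34% = 32844 Ft
  → 65084 Ft
  Less rehabilitation credit 16000 Ft → 49084 Ft

49084 Ft > 44670 Ft, so the regular tax governs.

49084 Ft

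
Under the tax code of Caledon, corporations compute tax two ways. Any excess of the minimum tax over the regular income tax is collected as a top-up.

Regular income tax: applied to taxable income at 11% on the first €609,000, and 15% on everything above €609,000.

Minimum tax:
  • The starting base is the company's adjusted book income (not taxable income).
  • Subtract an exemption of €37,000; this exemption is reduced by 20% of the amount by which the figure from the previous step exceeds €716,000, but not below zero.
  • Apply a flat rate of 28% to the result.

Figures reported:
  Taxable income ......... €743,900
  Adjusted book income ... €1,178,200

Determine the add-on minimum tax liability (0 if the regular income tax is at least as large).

Minimum tax:
  Base (adjusted book income): €1,178,200
  Exemption: 20% × (€1,178,200 − €716,000) = €92,440 ≥ €37,000, so the exemption is fully phased out
  Base: €1,178,200 − €0 = €1,178,200
  €1,178,200 × 28% = €329,896

Regular income tax:
  €609,000 × 11% = €66,990
  €134,900 × 15% = €20,235
  → €87,225

Excess of minimum tax over regular income tax: €329,896 − €87,225 = €242,671.

€242,671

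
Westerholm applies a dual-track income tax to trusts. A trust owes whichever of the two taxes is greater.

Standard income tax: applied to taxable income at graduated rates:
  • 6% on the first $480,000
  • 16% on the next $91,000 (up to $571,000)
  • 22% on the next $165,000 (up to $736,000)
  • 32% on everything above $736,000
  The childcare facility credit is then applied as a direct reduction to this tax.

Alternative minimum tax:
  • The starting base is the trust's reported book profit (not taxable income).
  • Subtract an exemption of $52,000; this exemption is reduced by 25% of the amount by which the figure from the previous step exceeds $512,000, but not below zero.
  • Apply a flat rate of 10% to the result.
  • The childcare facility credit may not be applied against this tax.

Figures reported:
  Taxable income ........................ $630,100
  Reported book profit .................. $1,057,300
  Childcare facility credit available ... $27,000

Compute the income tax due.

$105,730

Standard income tax:
  $480,000 × 6% = $28,800
  $91,000 × 16% = $14,560
  $59,100 × 22% = $13,002
  → $56,362
  Less childcare facility credit $27,000 → $29,362

Alternative minimum tax:
  Base (reported book profit): $1,057,300
  Exemption: 25% × ($1,057,300 − $512,000) = $136,325 ≥ $52,000, so the exemption is fully phased out
  Base: $1,057,300 − $0 = $1,057,300
  $1,057,300 × 10% = $105,730

$105,730 > $29,362, so the alternative minimum tax is the binding amount.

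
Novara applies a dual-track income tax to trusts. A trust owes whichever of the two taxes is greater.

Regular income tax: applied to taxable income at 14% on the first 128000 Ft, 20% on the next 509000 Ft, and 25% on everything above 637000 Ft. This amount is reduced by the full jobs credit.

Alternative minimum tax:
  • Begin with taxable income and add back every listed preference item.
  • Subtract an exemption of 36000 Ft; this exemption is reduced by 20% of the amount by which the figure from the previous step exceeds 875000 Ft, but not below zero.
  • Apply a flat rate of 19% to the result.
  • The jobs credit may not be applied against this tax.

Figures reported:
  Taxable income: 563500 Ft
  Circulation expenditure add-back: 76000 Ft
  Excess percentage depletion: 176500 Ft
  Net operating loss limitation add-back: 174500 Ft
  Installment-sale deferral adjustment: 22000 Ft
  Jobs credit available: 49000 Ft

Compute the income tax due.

Alternative minimum tax:
  Adjusted income: 563500 Ft + 76000 Ft + 176500 Ft + 174500 Ft + 22000 Ft = 1012500 Ft
  Exemption: 36000 Ft − 20% × (1012500 Ft − 875000 Ft) = 36000 Ft − 27500 Ft = 8500 Ft
  Base: 1012500 Ft − 8500 Ft = 1004000 Ft
  1004000 Ft × 19% = 190760 Ft

Regular income tax:
  128000 Ft × 14% = 17920 Ft
  435500 Ft × 20% = 87100 Ft
  → 105020 Ft
  Less jobs credit 49000 Ft → 56020 Ft

190760 Ft > 56020 Ft, so the alternative minimum tax is the binding amount.

190760 Ft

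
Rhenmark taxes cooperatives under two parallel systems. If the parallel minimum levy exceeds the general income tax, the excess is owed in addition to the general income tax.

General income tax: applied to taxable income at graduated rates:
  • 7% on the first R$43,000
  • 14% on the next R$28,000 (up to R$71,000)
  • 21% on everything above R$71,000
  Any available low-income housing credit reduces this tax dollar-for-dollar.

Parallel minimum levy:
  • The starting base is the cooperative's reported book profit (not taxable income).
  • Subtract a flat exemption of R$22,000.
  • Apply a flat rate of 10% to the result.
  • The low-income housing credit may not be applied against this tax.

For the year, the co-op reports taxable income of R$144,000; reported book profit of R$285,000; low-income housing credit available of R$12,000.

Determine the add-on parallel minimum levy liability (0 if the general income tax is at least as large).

R$16,040

General income tax:
  R$43,000 × 7% = R$3,010
  R$28,000 × 14% = R$3,920
  R$73,000 × 21% = R$15,330
  → R$22,260
  Less low-income housing credit R$12,000 → R$10,260

Parallel minimum levy:
  Base (reported book profit): R$285,000
  Less exemption R$22,000 → base R$263,000
  R$263,000 × 10% = R$26,300

Excess of parallel minimum levy over general income tax: R$26,300 − R$10,260 = R$16,040.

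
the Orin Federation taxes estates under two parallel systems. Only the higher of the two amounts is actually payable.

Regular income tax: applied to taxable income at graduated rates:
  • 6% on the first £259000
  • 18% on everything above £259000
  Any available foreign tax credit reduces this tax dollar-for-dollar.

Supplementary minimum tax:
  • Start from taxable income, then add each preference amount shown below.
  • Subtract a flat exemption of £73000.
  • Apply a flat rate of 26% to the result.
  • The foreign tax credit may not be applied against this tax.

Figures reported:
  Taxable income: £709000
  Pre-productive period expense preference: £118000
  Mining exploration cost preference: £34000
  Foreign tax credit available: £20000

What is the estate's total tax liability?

£204880

Regular income tax:
  £259000 × 6% = £15540
  £450000 × 18% = £81000
  → £96540
  Less foreign tax credit £20000 → £76540

Supplementary minimum tax:
  Adjusted income: £709000 + £118000 + £34000 = £861000
  Less exemption £73000 → base £788000
  £788000 × 26% = £204880

£204880 > £76540, so the supplementary minimum tax is the binding amount.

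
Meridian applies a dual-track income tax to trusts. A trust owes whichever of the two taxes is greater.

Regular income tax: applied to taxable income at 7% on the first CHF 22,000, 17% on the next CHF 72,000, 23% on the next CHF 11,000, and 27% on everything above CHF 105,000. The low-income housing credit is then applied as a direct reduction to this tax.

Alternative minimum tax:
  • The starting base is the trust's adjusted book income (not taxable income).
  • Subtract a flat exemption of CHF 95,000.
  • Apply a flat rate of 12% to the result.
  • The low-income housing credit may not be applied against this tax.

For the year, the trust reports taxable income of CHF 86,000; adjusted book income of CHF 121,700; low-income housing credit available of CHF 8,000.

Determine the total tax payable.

Alternative minimum tax:
  Base (adjusted book income): CHF 121,700
  Less exemption CHF 95,000 → base CHF 26,700
  CHF 26,700 × 12% = CHF 3,204

Regular income tax:
  CHF 22,000 × 7% = CHF 1,540
  CHF 64,000 × 17% = CHF 10,880
  → CHF 12,420
  Less low-income housing credit CHF 8,000 → CHF 4,420

CHF 4,420 > CHF 3,204, so the regular income tax governs.

CHF 4,420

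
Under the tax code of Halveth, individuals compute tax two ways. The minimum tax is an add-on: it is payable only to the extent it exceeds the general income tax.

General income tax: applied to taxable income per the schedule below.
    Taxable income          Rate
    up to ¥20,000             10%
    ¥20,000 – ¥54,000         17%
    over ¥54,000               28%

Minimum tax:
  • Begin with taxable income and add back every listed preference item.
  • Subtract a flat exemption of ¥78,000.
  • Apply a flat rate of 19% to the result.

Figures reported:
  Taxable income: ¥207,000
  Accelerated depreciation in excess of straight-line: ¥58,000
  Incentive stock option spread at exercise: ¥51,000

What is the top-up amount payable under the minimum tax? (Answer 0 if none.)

Minimum tax:
  Adjusted income: ¥207,000 + ¥58,000 + ¥51,000 = ¥316,000
  Less exemption ¥78,000 → base ¥238,000
  ¥238,000 × 19% = ¥45,220

General income tax:
  ¥20,000 × 10% = ¥2,000
  ¥34,000 × 17% = ¥5,780
  ¥153,000 × 28% = ¥42,840
  → ¥50,620

¥45,220 ≤ ¥50,620, so no add-on is due.

¥0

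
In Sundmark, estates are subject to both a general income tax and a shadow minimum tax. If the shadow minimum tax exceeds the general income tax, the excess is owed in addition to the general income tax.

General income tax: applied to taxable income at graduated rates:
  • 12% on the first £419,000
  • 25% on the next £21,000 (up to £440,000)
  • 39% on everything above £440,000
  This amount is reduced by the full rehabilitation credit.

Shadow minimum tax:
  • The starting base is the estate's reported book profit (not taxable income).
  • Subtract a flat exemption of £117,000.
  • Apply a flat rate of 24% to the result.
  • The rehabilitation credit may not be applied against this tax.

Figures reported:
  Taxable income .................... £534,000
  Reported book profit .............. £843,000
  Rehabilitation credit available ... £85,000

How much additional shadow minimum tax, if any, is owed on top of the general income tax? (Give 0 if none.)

£167,050

General income tax:
  £419,000 × 12% = £50,280
  £21,000 × 25% = £5,250
  £94,000 × 39% = £36,660
  → £92,190
  Less rehabilitation credit £85,000 → £7,190

Shadow minimum tax:
  Base (reported book profit): £843,000
  Less exemption £117,000 → base £726,000
  £726,000 × 24% = £174,240

Excess of shadow minimum tax over general income tax: £174,240 − £7,190 = £167,050.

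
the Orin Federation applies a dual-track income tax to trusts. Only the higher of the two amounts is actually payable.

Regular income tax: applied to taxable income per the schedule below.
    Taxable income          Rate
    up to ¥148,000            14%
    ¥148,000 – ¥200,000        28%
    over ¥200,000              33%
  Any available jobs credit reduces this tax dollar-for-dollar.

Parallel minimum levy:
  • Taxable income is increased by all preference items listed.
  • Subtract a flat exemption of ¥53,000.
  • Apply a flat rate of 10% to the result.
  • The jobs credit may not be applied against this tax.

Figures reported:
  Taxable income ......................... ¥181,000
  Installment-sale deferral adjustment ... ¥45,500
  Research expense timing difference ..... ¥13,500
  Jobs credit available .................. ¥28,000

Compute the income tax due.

¥18,700

Parallel minimum levy:
  Adjusted income: ¥181,000 + ¥45,500 + ¥13,500 = ¥240,000
  Less exemption ¥53,000 → base ¥187,000
  ¥187,000 × 10% = ¥18,700

Regular income tax:
  ¥148,000 × 14% = ¥20,720
  ¥33,000 × 28% = ¥9,240
  → ¥29,960
  Less jobs credit ¥28,000 → ¥1,960

¥18,700 > ¥1,960, so the parallel minimum levy is the binding amount.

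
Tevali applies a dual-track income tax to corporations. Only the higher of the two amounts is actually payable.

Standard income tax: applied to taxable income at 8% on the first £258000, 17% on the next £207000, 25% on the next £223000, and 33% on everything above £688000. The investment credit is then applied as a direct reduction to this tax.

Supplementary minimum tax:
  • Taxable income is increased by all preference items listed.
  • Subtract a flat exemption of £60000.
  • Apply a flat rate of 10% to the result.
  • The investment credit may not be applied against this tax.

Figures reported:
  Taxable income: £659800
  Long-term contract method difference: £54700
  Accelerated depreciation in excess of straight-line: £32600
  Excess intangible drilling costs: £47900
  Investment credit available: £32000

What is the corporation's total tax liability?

Standard income tax:
  £258000 × 8% = £20640
  £207000 × 17% = £35190
  £194800 × 25% = £48700
  → £104530
  Less investment credit £32000 → £72530

Supplementary minimum tax:
  Adjusted income: £659800 + £54700 + £32600 + £47900 = £795000
  Less exemption £60000 → base £735000
  £735000 × 10% = £73500

£73500 > £72530, so the supplementary minimum tax is the binding amount.

£73500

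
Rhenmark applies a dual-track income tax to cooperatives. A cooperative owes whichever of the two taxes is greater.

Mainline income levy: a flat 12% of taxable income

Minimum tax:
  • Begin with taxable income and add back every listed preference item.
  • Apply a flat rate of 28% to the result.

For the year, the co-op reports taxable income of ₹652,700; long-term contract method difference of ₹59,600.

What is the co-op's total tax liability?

₹199,444

Minimum tax:
  Adjusted income: ₹652,700 + ₹59,600 = ₹712,300
  ₹712,300 × 28% = ₹199,444

Mainline income levy:
  ₹652,700 × 12% = ₹78,324

₹199,444 > ₹78,324, so the minimum tax is the binding amount.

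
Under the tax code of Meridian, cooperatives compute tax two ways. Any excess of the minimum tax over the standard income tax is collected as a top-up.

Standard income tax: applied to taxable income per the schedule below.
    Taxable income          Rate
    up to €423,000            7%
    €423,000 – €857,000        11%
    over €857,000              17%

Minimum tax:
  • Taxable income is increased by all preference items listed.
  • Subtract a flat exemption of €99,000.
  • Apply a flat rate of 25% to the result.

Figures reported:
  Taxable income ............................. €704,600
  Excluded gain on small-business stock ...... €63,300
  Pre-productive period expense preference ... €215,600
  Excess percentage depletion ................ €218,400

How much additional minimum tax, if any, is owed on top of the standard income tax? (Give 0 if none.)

€215,139

Minimum tax:
  Adjusted income: €704,600 + €63,300 + €215,600 + €218,400 = €1,201,900
  Less exemption €99,000 → base €1,102,900
  €1,102,900 × 25% = €275,725

Standard income tax:
  €423,000 × 7% = €29,610
  €281,600 × 11% = €30,976
  → €60,586

Excess of minimum tax over standard income tax: €275,725 − €60,586 = €215,139.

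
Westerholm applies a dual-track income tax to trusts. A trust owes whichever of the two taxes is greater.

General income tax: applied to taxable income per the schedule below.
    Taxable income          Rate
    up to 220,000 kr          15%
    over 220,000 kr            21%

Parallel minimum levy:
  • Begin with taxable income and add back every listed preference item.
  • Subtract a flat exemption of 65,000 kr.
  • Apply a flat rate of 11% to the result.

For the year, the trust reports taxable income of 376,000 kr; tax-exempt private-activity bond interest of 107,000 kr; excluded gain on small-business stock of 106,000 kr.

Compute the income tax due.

Parallel minimum levy:
  Adjusted income: 376,000 kr + 107,000 kr + 106,000 kr = 589,000 kr
  Less exemption 65,000 kr → base 524,000 kr
  524,000 kr × 11% = 57,640 kr

General income tax:
  220,000 kr × 15% = 33,000 kr
  156,000 kr × 21% = 32,760 kr
  → 65,760 kr

65,760 kr > 57,640 kr, so the general income tax governs.

65,760 kr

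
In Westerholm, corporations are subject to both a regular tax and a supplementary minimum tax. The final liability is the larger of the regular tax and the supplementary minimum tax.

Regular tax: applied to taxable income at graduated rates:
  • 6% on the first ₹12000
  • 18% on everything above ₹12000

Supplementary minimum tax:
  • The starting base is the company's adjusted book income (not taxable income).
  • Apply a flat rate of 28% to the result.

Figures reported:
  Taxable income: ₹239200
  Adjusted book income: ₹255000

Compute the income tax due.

₹71400

Regular tax:
  ₹12000 × 6% = ₹720
  ₹227200 × 18% = ₹40896
  → ₹41616

Supplementary minimum tax:
  Base (adjusted book income): ₹255000
  ₹255000 × 28% = ₹71400

₹71400 > ₹41616, so the supplementary minimum tax is the binding amount.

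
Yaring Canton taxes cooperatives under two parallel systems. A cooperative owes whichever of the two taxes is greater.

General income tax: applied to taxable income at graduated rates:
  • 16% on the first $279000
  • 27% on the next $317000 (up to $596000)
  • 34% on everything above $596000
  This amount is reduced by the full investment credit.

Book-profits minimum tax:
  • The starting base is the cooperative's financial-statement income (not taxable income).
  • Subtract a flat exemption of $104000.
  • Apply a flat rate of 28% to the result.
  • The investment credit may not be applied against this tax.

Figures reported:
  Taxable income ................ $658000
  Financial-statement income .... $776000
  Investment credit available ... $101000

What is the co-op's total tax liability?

$188160

General income tax:
  $279000 × 16% = $44640
  $317000 × 27% = $85590
  $62000 × 34% = $21080
  → $151310
  Less investment credit $101000 → $50310

Book-profits minimum tax:
  Base (financial-statement income): $776000
  Less exemption $104000 → base $672000
  $672000 × 28% = $188160

$188160 > $50310, so the book-profits minimum tax is the binding amount.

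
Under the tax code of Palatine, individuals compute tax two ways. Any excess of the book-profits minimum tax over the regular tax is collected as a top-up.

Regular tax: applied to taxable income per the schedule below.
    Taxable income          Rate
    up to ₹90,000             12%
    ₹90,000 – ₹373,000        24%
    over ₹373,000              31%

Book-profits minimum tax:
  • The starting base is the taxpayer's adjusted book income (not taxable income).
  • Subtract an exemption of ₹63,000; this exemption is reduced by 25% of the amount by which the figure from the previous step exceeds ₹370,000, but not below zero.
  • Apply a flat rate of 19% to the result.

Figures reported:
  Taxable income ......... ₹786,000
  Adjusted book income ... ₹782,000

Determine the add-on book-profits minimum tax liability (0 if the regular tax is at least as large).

₹0

Regular tax:
  ₹90,000 × 12% = ₹10,800
  ₹283,000 × 24% = ₹67,920
  ₹413,000 × 31% = ₹128,030
  → ₹206,750

Book-profits minimum tax:
  Base (adjusted book income): ₹782,000
  Exemption: 25% × (₹782,000 − ₹370,000) = ₹103,000 ≥ ₹63,000, so the exemption is fully phased out
  Base: ₹782,000 − ₹0 = ₹782,000
  ₹782,000 × 19% = ₹148,580

₹148,580 ≤ ₹206,750, so no add-on is due.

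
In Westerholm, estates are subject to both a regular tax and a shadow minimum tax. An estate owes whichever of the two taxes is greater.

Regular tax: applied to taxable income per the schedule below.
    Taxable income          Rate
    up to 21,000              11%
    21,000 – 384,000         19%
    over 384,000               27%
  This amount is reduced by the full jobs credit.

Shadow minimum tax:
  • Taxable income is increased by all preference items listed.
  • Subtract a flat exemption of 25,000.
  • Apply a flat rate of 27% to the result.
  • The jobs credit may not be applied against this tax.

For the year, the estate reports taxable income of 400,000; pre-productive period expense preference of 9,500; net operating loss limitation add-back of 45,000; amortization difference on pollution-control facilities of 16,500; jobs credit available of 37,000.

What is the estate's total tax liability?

120,420

Shadow minimum tax:
  Adjusted income: 400,000 + 9,500 + 45,000 + 16,500 = 471,000
  Less exemption 25,000 → base 446,000
  446,000 × 27% = 120,420

Regular tax:
  21,000 × 11% = 2,310
  363,000 × 19% = 68,970
  16,000 × 27% = 4,320
  → 75,600
  Less jobs credit 37,000 → 38,600

120,420 > 38,600, so the shadow minimum tax is the binding amount.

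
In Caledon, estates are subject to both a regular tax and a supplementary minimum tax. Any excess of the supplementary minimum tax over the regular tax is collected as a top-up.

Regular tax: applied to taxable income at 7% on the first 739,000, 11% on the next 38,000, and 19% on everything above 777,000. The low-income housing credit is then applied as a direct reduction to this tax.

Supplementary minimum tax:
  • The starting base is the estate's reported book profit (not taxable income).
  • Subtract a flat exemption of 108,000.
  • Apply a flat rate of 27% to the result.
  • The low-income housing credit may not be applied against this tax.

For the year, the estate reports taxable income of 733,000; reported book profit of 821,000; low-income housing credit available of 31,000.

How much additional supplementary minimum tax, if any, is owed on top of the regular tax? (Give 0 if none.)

172,200

Supplementary minimum tax:
  Base (reported book profit): 821,000
  Less exemption 108,000 → base 713,000
  713,000 × 27% = 192,510

Regular tax:
  733,000 × 7% = 51,310
  Less low-income housing credit 31,000 → 20,310

Excess of supplementary minimum tax over regular tax: 192,510 − 20,310 = 172,200.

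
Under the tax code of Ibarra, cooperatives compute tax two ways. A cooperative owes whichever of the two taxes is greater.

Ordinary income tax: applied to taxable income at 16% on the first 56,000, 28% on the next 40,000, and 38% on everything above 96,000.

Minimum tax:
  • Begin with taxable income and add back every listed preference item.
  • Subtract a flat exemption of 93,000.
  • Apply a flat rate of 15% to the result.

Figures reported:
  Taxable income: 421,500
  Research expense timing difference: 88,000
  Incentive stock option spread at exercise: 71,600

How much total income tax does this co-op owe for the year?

Ordinary income tax:
  56,000 × 16% = 8,960
  40,000 × 28% = 11,200
  325,500 × 38% = 123,690
  → 143,850

Minimum tax:
  Adjusted income: 421,500 + 88,000 + 71,600 = 581,100
  Less exemption 93,000 → base 488,100
  488,100 × 15% = 73,215

143,850 > 73,215, so the ordinary income tax governs.

143,850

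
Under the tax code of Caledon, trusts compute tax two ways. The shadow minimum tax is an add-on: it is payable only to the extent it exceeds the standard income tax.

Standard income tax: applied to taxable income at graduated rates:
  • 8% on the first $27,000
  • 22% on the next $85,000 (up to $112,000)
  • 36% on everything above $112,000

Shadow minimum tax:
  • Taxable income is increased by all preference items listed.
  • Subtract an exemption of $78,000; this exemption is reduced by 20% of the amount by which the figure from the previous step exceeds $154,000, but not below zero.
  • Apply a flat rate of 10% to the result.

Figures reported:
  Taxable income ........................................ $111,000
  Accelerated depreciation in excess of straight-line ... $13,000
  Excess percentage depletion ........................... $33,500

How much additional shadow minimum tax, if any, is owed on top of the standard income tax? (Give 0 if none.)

$0

Shadow minimum tax:
  Adjusted income: $111,000 + $13,000 + $33,500 = $157,500
  Exemption: $78,000 − 20% × ($157,500 − $154,000) = $78,000 − $700 = $77,300
  Base: $157,500 − $77,300 = $80,200
  $80,200 × 10% = $8,020

Standard income tax:
  $27,000 × 8% = $2,160
  $84,000 × 22% = $18,480
  → $20,640

$8,020 ≤ $20,640, so no add-on is due.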